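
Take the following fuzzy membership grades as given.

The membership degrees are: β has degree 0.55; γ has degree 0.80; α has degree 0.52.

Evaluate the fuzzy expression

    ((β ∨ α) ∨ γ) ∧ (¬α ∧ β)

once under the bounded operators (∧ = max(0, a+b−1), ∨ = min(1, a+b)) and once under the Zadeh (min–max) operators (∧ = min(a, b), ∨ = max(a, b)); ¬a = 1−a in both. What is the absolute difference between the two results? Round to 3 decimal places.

Under bounded:
  β ∨ α = min(1, a+b) on (0.55, 0.52) = 1.00
  (β ∨ α) ∨ γ = min(1, a+b) on (1.00, 0.80) = 1.00
  ¬α = 1 − 0.52 = 0.48
  ¬α ∧ β = max(0, a+b−1) on (0.48, 0.55) = 0.03
  ((β ∨ α) ∨ γ) ∧ (¬α ∧ β) = max(0, a+b−1) on (1.00, 0.03) = 0.03
  → value = 0.0300
Under Zadeh (min–max):
  β ∨ α = max(a, b) on (0.55, 0.52) = 0.55
  (β ∨ α) ∨ γ = max(a, b) on (0.55, 0.80) = 0.80
  ¬α = 1 − 0.52 = 0.48
  ¬α ∧ β = min(a, b) on (0.48, 0.55) = 0.48
  ((β ∨ α) ∨ γ) ∧ (¬α ∧ β) = min(a, b) on (0.80, 0.48) = 0.48
  → value = 0.4800
|0.0300 − 0.4800| = 0.450

0.450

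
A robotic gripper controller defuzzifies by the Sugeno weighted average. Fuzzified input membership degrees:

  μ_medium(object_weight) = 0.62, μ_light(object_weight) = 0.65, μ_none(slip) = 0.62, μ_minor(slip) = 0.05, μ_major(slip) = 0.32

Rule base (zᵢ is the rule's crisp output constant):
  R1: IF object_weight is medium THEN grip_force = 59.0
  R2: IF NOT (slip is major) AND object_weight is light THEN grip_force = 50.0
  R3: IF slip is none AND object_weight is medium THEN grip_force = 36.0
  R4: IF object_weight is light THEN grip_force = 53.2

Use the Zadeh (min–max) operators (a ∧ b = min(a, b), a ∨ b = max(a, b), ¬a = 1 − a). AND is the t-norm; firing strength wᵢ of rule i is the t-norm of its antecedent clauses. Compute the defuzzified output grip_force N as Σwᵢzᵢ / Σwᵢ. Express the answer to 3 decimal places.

R1 (z=59.0): medium=0.62 → w = 0.62
R2 (z=50.0): ¬major=1−0.32=0.68, light=0.65; AND[min(a, b)] → w = 0.65
R3 (z=36.0): none=0.62, medium=0.62; AND[min(a, b)] → w = 0.62
R4 (z=53.2): light=0.65 → w = 0.65
Weighted average = (0.62·59.0 + 0.65·50.0 + 0.62·36.0 + 0.65·53.2) / (0.62 + 0.65 + 0.62 + 0.65)
  = 125.9800 / 2.5400 = 49.598

49.598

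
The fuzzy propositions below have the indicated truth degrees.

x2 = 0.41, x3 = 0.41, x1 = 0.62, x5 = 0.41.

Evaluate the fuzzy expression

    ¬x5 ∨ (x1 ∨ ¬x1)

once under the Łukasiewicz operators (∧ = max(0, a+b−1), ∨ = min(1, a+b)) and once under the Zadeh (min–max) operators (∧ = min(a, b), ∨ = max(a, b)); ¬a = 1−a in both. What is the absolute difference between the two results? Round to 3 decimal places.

Under Łukasiewicz:
  ¬x5 = 1 − 0.41 = 0.59
  ¬x1 = 1 − 0.62 = 0.38
  x1 ∨ ¬x1 = min(1, a+b) on (0.62, 0.38) = 1.00
  ¬x5 ∨ (x1 ∨ ¬x1) = min(1, a+b) on (0.59, 1.00) = 1.00
  → value = 1.0000
Under Zadeh (min–max):
  ¬x5 = 1 − 0.41 = 0.59
  ¬x1 = 1 − 0.62 = 0.38
  x1 ∨ ¬x1 = max(a, b) on (0.62, 0.38) = 0.62
  ¬x5 ∨ (x1 ∨ ¬x1) = max(a, b) on (0.59, 0.62) = 0.62
  → value = 0.6200
|1.0000 − 0.6200| = 0.380

0.380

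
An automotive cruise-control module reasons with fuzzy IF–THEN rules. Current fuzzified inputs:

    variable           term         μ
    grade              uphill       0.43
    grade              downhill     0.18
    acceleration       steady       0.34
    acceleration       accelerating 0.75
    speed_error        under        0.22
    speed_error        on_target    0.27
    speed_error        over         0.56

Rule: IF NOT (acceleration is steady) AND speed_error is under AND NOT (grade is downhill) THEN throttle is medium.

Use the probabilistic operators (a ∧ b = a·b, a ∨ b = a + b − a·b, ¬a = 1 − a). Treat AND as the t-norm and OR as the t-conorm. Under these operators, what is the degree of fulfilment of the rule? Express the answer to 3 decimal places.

firing strength: ¬steady=1−0.34=0.66, under=0.22, ¬downhill=1−0.18=0.82; AND[a·b] → w = 0.1191

0.119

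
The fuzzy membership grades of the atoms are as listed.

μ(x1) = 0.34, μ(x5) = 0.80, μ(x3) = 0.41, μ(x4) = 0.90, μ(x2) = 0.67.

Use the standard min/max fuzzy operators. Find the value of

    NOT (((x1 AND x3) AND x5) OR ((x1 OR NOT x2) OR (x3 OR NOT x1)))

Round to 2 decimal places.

0.34

x1 AND x3 = min(a, b) on (0.34, 0.41) = 0.34
(x1 AND x3) AND x5 = min(a, b) on (0.34, 0.80) = 0.34
NOT x2 = 1 − 0.67 = 0.33
x1 OR NOT x2 = max(a, b) on (0.34, 0.33) = 0.34
NOT x1 = 1 − 0.34 = 0.66
x3 OR NOT x1 = max(a, b) on (0.41, 0.66) = 0.66
(x1 OR NOT x2) OR (x3 OR NOT x1) = max(a, b) on (0.34, 0.66) = 0.66
((x1 AND x3) AND x5) OR ((x1 OR NOT x2) OR (x3 OR NOT x1)) = max(a, b) on (0.34, 0.66) = 0.66
NOT (((x1 AND x3) AND x5) OR ((x1 OR NOT x2) OR (x3 OR NOT x1))) = 1 − 0.66 = 0.34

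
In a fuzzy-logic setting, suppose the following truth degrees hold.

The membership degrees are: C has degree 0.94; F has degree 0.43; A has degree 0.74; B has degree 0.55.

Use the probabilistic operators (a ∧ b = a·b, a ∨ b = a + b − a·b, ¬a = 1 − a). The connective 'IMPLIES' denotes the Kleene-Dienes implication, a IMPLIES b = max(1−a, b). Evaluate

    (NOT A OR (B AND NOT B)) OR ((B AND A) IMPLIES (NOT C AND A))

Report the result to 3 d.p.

NOT A = 1 − 0.7400 = 0.2600
NOT B = 1 − 0.5500 = 0.4500
B AND NOT B = a·b on (0.5500, 0.4500) = 0.2475
NOT A OR (B AND NOT B) = a + b − a·b on (0.2600, 0.2475) = 0.4432
B AND A = a·b on (0.5500, 0.7400) = 0.4070
NOT C = 1 − 0.9400 = 0.0600
NOT C AND A = a·b on (0.0600, 0.7400) = 0.0444
(B AND A) IMPLIES (NOT C AND A)  [Kleene-Dienes: max(1−a, b)] with a=0.4070, b=0.0444 → 0.5930
(NOT A OR (B AND NOT B)) OR ((B AND A) IMPLIES (NOT C AND A)) = a + b − a·b on (0.4432, 0.5930) = 0.7734

0.773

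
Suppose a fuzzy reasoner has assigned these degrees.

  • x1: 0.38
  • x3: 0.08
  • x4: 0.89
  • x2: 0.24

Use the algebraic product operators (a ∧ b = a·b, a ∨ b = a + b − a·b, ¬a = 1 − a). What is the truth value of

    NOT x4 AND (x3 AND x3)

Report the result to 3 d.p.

0.001

NOT x4 = 1 − 0.8900 = 0.1100
x3 AND x3 = a·b on (0.0800, 0.0800) = 0.0064
NOT x4 AND (x3 AND x3) = a·b on (0.1100, 0.0064) = 0.0007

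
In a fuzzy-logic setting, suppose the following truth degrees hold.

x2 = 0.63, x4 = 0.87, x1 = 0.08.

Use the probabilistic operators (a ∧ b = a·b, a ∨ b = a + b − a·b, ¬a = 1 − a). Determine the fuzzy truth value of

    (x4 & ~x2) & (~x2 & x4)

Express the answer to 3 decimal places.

~x2 = 1 − 0.6300 = 0.3700
x4 & ~x2 = a·b on (0.8700, 0.3700) = 0.3219
~x2 = 1 − 0.6300 = 0.3700
~x2 & x4 = a·b on (0.3700, 0.8700) = 0.3219
(x4 & ~x2) & (~x2 & x4) = a·b on (0.3219, 0.3219) = 0.1036

0.104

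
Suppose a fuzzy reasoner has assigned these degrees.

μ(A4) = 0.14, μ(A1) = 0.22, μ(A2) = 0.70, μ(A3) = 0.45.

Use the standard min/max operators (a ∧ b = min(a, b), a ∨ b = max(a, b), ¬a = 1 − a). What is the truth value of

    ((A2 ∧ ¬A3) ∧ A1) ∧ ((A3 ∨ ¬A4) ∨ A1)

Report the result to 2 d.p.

¬A3 = 1 − 0.45 = 0.55
A2 ∧ ¬A3 = min(a, b) on (0.70, 0.55) = 0.55
(A2 ∧ ¬A3) ∧ A1 = min(a, b) on (0.55, 0.22) = 0.22
¬A4 = 1 − 0.14 = 0.86
A3 ∨ ¬A4 = max(a, b) on (0.45, 0.86) = 0.86
(A3 ∨ ¬A4) ∨ A1 = max(a, b) on (0.86, 0.22) = 0.86
((A2 ∧ ¬A3) ∧ A1) ∧ ((A3 ∨ ¬A4) ∨ A1) = min(a, b) on (0.22, 0.86) = 0.22

0.22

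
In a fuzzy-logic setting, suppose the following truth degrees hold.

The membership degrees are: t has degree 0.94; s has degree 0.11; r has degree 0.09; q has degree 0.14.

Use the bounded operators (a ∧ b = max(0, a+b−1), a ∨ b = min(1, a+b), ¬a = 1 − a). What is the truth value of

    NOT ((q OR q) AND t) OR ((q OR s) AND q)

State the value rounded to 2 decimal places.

q OR q = min(1, a+b) on (0.14, 0.14) = 0.28
(q OR q) AND t = max(0, a+b−1) on (0.28, 0.94) = 0.22
NOT ((q OR q) AND t) = 1 − 0.22 = 0.78
q OR s = min(1, a+b) on (0.14, 0.11) = 0.25
(q OR s) AND q = max(0, a+b−1) on (0.25, 0.14) = 0.00
NOT ((q OR q) AND t) OR ((q OR s) AND q) = min(1, a+b) on (0.78, 0.00) = 0.78

0.78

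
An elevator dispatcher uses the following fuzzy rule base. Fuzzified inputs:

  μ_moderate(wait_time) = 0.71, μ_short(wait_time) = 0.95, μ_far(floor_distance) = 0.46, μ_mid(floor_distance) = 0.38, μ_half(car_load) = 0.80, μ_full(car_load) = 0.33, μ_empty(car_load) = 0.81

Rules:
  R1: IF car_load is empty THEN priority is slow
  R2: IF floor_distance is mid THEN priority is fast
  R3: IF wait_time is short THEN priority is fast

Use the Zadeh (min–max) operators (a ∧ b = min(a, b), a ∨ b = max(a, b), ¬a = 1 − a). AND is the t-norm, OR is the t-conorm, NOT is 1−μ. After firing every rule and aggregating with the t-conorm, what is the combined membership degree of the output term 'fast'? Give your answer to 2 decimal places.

R1: empty=0.81 → w = 0.81
R2: mid=0.38 → w = 0.38
R3: short=0.95 → w = 0.95
Rules with consequent 'fast': {R2, R3} → strengths 0.38, 0.95
Aggregate via t-conorm [max(a, b)]: 0.95

0.95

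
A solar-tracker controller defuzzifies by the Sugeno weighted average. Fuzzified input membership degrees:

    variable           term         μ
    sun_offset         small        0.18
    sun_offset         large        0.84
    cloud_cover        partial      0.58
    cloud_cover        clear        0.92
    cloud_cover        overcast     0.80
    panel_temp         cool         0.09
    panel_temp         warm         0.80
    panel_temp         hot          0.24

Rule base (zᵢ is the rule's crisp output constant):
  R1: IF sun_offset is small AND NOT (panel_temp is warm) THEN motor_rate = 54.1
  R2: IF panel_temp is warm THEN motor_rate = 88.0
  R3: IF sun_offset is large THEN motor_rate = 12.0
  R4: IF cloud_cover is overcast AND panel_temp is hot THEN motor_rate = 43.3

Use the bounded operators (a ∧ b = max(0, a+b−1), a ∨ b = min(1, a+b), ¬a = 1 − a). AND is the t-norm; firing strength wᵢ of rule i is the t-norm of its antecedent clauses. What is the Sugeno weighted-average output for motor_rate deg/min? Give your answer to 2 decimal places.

48.94

R1 (z=54.1): small=0.18, ¬warm=1−0.80=0.20; AND[max(0, a+b−1)] → w = 0.00
R2 (z=88.0): warm=0.80 → w = 0.80
R3 (z=12.0): large=0.84 → w = 0.84
R4 (z=43.3): overcast=0.80, hot=0.24; AND[max(0, a+b−1)] → w = 0.04
Weighted average = (0.00·54.1 + 0.80·88.0 + 0.84·12.0 + 0.04·43.3) / (0.00 + 0.80 + 0.84 + 0.04)
  = 82.2120 / 1.6800 = 48.94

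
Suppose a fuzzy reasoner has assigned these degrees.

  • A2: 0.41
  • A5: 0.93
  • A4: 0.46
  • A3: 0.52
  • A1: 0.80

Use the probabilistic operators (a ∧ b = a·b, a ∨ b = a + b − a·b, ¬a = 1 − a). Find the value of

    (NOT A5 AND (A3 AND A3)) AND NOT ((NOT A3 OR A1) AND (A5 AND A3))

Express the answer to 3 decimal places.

NOT A5 = 1 − 0.9300 = 0.0700
A3 AND A3 = a·b on (0.5200, 0.5200) = 0.2704
NOT A5 AND (A3 AND A3) = a·b on (0.0700, 0.2704) = 0.0189
NOT A3 = 1 − 0.5200 = 0.4800
NOT A3 OR A1 = a + b − a·b on (0.4800, 0.8000) = 0.8960
A5 AND A3 = a·b on (0.9300, 0.5200) = 0.4836
(NOT A3 OR A1) AND (A5 AND A3) = a·b on (0.8960, 0.4836) = 0.4333
NOT ((NOT A3 OR A1) AND (A5 AND A3)) = 1 − 0.4333 = 0.5667
(NOT A5 AND (A3 AND A3)) AND NOT ((NOT A3 OR A1) AND (A5 AND A3)) = a·b on (0.0189, 0.5667) = 0.0107

0.011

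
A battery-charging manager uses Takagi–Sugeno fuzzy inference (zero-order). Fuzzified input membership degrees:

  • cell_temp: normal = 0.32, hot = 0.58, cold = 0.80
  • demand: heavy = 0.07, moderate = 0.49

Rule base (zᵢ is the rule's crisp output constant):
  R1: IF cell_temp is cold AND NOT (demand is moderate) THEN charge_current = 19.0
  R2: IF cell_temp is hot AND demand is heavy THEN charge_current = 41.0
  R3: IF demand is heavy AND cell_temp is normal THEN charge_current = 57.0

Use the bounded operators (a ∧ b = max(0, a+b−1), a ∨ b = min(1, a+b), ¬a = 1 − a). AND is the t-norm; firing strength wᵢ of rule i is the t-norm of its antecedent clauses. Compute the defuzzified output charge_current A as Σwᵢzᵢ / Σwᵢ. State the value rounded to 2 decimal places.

R1 (z=19.0): cold=0.80, ¬moderate=1−0.49=0.51; AND[max(0, a+b−1)] → w = 0.31
R2 (z=41.0): hot=0.58, heavy=0.07; AND[max(0, a+b−1)] → w = 0.00
R3 (z=57.0): heavy=0.07, normal=0.32; AND[max(0, a+b−1)] → w = 0.00
Weighted average = (0.31·19.0 + 0.00·41.0 + 0.00·57.0) / (0.31 + 0.00 + 0.00)
  = 5.8900 / 0.3100 = 19.00

19.00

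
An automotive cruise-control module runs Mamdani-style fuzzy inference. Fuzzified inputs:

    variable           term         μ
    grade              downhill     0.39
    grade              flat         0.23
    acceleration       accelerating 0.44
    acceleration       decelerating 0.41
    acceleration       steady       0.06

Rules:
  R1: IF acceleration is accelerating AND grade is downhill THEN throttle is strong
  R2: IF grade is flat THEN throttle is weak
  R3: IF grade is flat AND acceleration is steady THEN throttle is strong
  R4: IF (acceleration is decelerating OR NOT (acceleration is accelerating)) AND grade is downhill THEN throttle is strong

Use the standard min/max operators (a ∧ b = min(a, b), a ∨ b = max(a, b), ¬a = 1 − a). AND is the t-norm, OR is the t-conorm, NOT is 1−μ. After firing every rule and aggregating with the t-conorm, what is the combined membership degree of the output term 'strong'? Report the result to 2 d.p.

R1: accelerating=0.44, downhill=0.39; AND[min(a, b)] → w = 0.39
R2: flat=0.23 → w = 0.23
R3: flat=0.23, steady=0.06; AND[min(a, b)] → w = 0.06
R4: (decelerating=0.41 OR ¬accelerating=1−0.44=0.56) = 0.56; AND[min(a, b)] with downhill=0.39 → w = 0.39
Rules with consequent 'strong': {R1, R3, R4} → strengths 0.39, 0.06, 0.39
Aggregate via t-conorm [max(a, b)]: 0.39

0.39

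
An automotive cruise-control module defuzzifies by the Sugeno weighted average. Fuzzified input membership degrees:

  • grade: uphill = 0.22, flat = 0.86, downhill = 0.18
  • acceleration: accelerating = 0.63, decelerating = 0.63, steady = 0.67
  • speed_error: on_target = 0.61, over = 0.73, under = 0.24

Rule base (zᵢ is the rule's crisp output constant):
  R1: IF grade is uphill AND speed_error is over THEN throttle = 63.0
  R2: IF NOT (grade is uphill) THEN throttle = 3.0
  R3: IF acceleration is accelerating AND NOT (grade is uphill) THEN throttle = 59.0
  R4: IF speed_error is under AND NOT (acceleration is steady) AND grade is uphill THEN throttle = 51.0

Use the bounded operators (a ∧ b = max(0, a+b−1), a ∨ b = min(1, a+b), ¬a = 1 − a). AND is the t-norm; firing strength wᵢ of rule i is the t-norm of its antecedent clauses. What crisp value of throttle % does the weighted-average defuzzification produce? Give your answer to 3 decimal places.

22.294

R1 (z=63.0): uphill=0.22, over=0.73; AND[max(0, a+b−1)] → w = 0.00
R2 (z=3.0): ¬uphill=1−0.22=0.78 → w = 0.78
R3 (z=59.0): accelerating=0.63, ¬uphill=1−0.22=0.78; AND[max(0, a+b−1)] → w = 0.41
R4 (z=51.0): under=0.24, ¬steady=1−0.67=0.33, uphill=0.22; AND[max(0, a+b−1)] → w = 0.00
Weighted average = (0.00·63.0 + 0.78·3.0 + 0.41·59.0 + 0.00·51.0) / (0.00 + 0.78 + 0.41 + 0.00)
  = 26.5300 / 1.1900 = 22.294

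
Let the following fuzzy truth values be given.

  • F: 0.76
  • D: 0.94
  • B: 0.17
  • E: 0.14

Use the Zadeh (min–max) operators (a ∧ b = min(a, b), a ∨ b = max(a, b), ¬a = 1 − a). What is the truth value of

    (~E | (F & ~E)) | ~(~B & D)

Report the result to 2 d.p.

0.86

~E = 1 − 0.14 = 0.86
~E = 1 − 0.14 = 0.86
F & ~E = min(a, b) on (0.76, 0.86) = 0.76
~E | (F & ~E) = max(a, b) on (0.86, 0.76) = 0.86
~B = 1 − 0.17 = 0.83
~B & D = min(a, b) on (0.83, 0.94) = 0.83
~(~B & D) = 1 − 0.83 = 0.17
(~E | (F & ~E)) | ~(~B & D) = max(a, b) on (0.86, 0.17) = 0.86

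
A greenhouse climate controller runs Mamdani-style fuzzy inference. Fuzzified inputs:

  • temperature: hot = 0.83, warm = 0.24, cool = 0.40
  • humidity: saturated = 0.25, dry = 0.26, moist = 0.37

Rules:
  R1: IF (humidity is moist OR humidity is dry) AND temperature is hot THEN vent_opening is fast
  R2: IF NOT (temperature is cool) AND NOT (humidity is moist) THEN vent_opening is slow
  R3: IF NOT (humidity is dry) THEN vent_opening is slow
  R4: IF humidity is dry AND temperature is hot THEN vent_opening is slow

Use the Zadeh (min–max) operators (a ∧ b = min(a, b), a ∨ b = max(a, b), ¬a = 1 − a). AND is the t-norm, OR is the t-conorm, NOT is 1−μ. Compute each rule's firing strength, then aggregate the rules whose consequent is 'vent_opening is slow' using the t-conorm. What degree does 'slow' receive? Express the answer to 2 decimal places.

0.74

R1: (moist=0.37 OR dry=0.26) = 0.37; AND[min(a, b)] with hot=0.83 → w = 0.37
R2: ¬cool=1−0.40=0.60, ¬moist=1−0.37=0.63; AND[min(a, b)] → w = 0.60
R3: ¬dry=1−0.26=0.74 → w = 0.74
R4: dry=0.26, hot=0.83; AND[min(a, b)] → w = 0.26
Rules with consequent 'slow': {R2, R3, R4} → strengths 0.60, 0.74, 0.26
Aggregate via t-conorm [max(a, b)]: 0.74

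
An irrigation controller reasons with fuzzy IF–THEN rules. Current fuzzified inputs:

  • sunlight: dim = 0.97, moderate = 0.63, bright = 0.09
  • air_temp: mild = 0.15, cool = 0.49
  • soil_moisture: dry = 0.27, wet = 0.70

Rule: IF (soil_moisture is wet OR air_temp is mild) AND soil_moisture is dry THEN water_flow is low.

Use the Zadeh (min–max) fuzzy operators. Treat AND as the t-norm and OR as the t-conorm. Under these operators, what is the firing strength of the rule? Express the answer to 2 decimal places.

firing strength: (wet=0.70 OR mild=0.15) = 0.70; AND[min(a, b)] with dry=0.27 → w = 0.27

0.27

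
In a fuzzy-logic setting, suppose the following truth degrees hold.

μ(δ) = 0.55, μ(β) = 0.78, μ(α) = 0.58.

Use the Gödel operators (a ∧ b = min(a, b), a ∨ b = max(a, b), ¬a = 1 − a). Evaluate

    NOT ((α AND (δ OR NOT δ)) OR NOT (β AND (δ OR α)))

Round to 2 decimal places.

0.45

NOT δ = 1 − 0.55 = 0.45
δ OR NOT δ = max(a, b) on (0.55, 0.45) = 0.55
α AND (δ OR NOT δ) = min(a, b) on (0.58, 0.55) = 0.55
δ OR α = max(a, b) on (0.55, 0.58) = 0.58
β AND (δ OR α) = min(a, b) on (0.78, 0.58) = 0.58
NOT (β AND (δ OR α)) = 1 − 0.58 = 0.42
(α AND (δ OR NOT δ)) OR NOT (β AND (δ OR α)) = max(a, b) on (0.55, 0.42) = 0.55
NOT ((α AND (δ OR NOT δ)) OR NOT (β AND (δ OR α))) = 1 − 0.55 = 0.45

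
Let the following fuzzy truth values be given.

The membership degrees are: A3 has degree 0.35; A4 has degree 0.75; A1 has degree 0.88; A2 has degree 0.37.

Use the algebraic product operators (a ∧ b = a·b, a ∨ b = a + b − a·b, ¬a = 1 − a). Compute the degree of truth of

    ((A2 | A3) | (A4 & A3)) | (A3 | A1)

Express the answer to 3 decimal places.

A2 | A3 = a + b − a·b on (0.3700, 0.3500) = 0.5905
A4 & A3 = a·b on (0.7500, 0.3500) = 0.2625
(A2 | A3) | (A4 & A3) = a + b − a·b on (0.5905, 0.2625) = 0.6980
A3 | A1 = a + b − a·b on (0.3500, 0.8800) = 0.9220
((A2 | A3) | (A4 & A3)) | (A3 | A1) = a + b − a·b on (0.6980, 0.9220) = 0.9764

0.976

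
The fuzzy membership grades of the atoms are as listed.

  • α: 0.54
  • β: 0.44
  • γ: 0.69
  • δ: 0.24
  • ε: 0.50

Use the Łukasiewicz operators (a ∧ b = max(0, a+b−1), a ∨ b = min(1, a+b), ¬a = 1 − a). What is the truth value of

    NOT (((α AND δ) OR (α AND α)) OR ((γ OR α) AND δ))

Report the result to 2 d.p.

α AND δ = max(0, a+b−1) on (0.54, 0.24) = 0.00
α AND α = max(0, a+b−1) on (0.54, 0.54) = 0.08
(α AND δ) OR (α AND α) = min(1, a+b) on (0.00, 0.08) = 0.08
γ OR α = min(1, a+b) on (0.69, 0.54) = 1.00
(γ OR α) AND δ = max(0, a+b−1) on (1.00, 0.24) = 0.24
((α AND δ) OR (α AND α)) OR ((γ OR α) AND δ) = min(1, a+b) on (0.08, 0.24) = 0.32
NOT (((α AND δ) OR (α AND α)) OR ((γ OR α) AND δ)) = 1 − 0.32 = 0.68

0.68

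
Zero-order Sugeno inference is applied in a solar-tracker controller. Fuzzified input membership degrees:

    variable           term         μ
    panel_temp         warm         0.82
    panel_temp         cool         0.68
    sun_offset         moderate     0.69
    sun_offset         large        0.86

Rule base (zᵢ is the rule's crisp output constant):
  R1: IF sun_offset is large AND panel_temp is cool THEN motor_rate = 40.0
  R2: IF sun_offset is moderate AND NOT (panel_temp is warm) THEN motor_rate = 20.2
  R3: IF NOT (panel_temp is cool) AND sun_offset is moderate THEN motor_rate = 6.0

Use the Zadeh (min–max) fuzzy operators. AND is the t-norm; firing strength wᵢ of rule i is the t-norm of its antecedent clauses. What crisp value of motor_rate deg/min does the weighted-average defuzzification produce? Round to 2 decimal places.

R1 (z=40.0): large=0.86, cool=0.68; AND[min(a, b)] → w = 0.68
R2 (z=20.2): moderate=0.69, ¬warm=1−0.82=0.18; AND[min(a, b)] → w = 0.18
R3 (z=6.0): ¬cool=1−0.68=0.32, moderate=0.69; AND[min(a, b)] → w = 0.32
Weighted average = (0.68·40.0 + 0.18·20.2 + 0.32·6.0) / (0.68 + 0.18 + 0.32)
  = 32.7560 / 1.1800 = 27.76

27.76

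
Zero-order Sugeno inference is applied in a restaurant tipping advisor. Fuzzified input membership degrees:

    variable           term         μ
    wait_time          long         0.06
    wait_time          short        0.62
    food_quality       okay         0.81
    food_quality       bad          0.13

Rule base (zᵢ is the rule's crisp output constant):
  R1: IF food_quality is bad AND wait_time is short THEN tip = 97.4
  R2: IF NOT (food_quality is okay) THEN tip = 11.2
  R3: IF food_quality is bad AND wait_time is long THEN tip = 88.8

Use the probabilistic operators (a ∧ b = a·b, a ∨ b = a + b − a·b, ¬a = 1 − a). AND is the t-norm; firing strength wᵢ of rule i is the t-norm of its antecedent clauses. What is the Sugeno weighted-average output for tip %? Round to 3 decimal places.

38.330

R1 (z=97.4): bad=0.13, short=0.62; AND[a·b] → w = 0.0806
R2 (z=11.2): ¬okay=1−0.81=0.19 → w = 0.1900
R3 (z=88.8): bad=0.13, long=0.06; AND[a·b] → w = 0.0078
Weighted average = (0.0806·97.4 + 0.1900·11.2 + 0.0078·88.8) / (0.0806 + 0.1900 + 0.0078)
  = 10.6711 / 0.2784 = 38.330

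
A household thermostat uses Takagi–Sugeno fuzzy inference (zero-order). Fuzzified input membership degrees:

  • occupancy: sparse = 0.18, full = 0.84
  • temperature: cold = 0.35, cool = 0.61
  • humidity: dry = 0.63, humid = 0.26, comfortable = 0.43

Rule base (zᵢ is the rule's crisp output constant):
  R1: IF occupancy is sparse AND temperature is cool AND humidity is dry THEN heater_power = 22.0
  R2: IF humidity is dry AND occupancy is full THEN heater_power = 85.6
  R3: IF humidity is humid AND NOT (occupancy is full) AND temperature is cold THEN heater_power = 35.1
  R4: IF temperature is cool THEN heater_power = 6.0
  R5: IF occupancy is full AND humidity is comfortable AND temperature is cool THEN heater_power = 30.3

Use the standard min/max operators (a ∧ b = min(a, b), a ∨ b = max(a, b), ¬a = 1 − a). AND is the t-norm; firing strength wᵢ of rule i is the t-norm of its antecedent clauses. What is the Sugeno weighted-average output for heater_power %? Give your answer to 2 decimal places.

39.90

R1 (z=22.0): sparse=0.18, cool=0.61, dry=0.63; AND[min(a, b)] → w = 0.18
R2 (z=85.6): dry=0.63, full=0.84; AND[min(a, b)] → w = 0.63
R3 (z=35.1): humid=0.26, ¬full=1−0.84=0.16, cold=0.35; AND[min(a, b)] → w = 0.16
R4 (z=6.0): cool=0.61 → w = 0.61
R5 (z=30.3): full=0.84, comfortable=0.43, cool=0.61; AND[min(a, b)] → w = 0.43
Weighted average = (0.18·22.0 + 0.63·85.6 + 0.16·35.1 + 0.61·6.0 + 0.43·30.3) / (0.18 + 0.63 + 0.16 + 0.61 + 0.43)
  = 80.1930 / 2.0100 = 39.90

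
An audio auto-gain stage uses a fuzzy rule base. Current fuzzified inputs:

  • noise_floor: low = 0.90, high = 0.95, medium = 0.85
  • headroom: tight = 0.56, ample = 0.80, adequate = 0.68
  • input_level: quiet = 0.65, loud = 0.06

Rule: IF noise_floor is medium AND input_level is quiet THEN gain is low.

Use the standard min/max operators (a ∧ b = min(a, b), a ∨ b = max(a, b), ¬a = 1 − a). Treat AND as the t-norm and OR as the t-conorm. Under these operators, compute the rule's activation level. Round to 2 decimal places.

firing strength: medium=0.85, quiet=0.65; AND[min(a, b)] → w = 0.65

0.65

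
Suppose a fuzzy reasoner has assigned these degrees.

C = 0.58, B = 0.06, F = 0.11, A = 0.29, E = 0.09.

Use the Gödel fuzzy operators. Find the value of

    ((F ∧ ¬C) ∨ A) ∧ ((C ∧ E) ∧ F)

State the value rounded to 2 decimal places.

0.09

¬C = 1 − 0.58 = 0.42
F ∧ ¬C = min(a, b) on (0.11, 0.42) = 0.11
(F ∧ ¬C) ∨ A = max(a, b) on (0.11, 0.29) = 0.29
C ∧ E = min(a, b) on (0.58, 0.09) = 0.09
(C ∧ E) ∧ F = min(a, b) on (0.09, 0.11) = 0.09
((F ∧ ¬C) ∨ A) ∧ ((C ∧ E) ∧ F) = min(a, b) on (0.29, 0.09) = 0.09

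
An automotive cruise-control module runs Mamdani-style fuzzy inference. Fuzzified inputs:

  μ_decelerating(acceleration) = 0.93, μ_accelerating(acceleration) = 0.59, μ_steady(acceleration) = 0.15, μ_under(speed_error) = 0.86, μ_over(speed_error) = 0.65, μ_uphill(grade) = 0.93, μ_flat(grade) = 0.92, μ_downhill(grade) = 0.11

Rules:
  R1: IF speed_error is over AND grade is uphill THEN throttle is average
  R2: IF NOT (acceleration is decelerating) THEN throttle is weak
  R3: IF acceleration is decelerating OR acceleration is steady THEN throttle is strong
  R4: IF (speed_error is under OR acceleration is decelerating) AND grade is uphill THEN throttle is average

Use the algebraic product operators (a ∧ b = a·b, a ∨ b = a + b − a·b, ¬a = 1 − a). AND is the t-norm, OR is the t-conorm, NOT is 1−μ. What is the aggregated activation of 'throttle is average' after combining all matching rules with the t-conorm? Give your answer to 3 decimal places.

R1: over=0.65, uphill=0.93; AND[a·b] → w = 0.6045
R2: ¬decelerating=1−0.93=0.07 → w = 0.0700
R3: decelerating=0.93, steady=0.15; OR[a + b − a·b] → w = 0.9405
R4: (under=0.86 OR decelerating=0.93) = 0.9902; AND[a·b] with uphill=0.93 → w = 0.9209
Rules with consequent 'average': {R1, R4} → strengths 0.6045, 0.9209
Aggregate via t-conorm [a + b − a·b]: 0.9687

0.969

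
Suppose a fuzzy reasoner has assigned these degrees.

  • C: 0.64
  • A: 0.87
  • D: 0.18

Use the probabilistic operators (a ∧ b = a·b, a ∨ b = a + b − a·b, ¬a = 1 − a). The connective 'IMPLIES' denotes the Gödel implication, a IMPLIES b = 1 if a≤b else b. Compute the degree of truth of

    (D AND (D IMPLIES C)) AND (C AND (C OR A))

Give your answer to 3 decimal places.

D IMPLIES C  [Gödel: 1 if a≤b else b] with a=0.1800, b=0.6400 → 1.0000
D AND (D IMPLIES C) = a·b on (0.1800, 1.0000) = 0.1800
C OR A = a + b − a·b on (0.6400, 0.8700) = 0.9532
C AND (C OR A) = a·b on (0.6400, 0.9532) = 0.6100
(D AND (D IMPLIES C)) AND (C AND (C OR A)) = a·b on (0.1800, 0.6100) = 0.1098

0.110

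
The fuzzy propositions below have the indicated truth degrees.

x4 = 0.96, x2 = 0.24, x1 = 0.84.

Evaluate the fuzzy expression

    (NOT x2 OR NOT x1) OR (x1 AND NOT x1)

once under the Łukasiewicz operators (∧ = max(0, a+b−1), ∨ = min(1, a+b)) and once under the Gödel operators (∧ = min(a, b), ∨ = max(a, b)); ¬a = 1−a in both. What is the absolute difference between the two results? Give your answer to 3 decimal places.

0.160

Under Łukasiewicz:
  NOT x2 = 1 − 0.24 = 0.76
  NOT x1 = 1 − 0.84 = 0.16
  NOT x2 OR NOT x1 = min(1, a+b) on (0.76, 0.16) = 0.92
  NOT x1 = 1 − 0.84 = 0.16
  x1 AND NOT x1 = max(0, a+b−1) on (0.84, 0.16) = 0.00
  (NOT x2 OR NOT x1) OR (x1 AND NOT x1) = min(1, a+b) on (0.92, 0.00) = 0.92
  → value = 0.9200
Under Gödel:
  NOT x2 = 1 − 0.24 = 0.76
  NOT x1 = 1 − 0.84 = 0.16
  NOT x2 OR NOT x1 = max(a, b) on (0.76, 0.16) = 0.76
  NOT x1 = 1 − 0.84 = 0.16
  x1 AND NOT x1 = min(a, b) on (0.84, 0.16) = 0.16
  (NOT x2 OR NOT x1) OR (x1 AND NOT x1) = max(a, b) on (0.76, 0.16) = 0.76
  → value = 0.7600
|0.9200 − 0.7600| = 0.160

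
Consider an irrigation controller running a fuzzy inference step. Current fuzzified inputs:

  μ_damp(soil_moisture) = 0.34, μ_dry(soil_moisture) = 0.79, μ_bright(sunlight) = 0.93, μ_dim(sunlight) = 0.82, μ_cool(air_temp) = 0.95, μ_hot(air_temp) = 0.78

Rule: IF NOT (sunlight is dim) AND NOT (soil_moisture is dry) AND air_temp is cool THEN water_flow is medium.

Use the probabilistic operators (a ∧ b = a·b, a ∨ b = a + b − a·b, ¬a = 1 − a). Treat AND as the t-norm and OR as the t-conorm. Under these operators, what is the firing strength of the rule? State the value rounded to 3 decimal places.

0.036

firing strength: ¬dim=1−0.82=0.18, ¬dry=1−0.79=0.21, cool=0.95; AND[a·b] → w = 0.0359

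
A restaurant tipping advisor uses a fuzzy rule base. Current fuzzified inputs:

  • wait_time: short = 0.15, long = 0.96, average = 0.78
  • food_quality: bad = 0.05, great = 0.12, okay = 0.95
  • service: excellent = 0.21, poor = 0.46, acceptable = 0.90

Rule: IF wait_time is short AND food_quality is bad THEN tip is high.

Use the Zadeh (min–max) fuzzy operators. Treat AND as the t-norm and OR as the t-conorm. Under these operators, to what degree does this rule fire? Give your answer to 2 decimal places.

firing strength: short=0.15, bad=0.05; AND[min(a, b)] → w = 0.05

0.05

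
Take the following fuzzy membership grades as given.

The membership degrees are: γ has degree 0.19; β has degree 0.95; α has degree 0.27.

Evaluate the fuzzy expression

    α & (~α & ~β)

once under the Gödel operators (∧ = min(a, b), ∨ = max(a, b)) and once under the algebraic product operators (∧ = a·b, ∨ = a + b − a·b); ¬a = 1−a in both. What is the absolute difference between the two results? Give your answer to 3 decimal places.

Under Gödel:
  ~α = 1 − 0.27 = 0.73
  ~β = 1 − 0.95 = 0.05
  ~α & ~β = min(a, b) on (0.73, 0.05) = 0.05
  α & (~α & ~β) = min(a, b) on (0.27, 0.05) = 0.05
  → value = 0.0500
Under algebraic product:
  ~α = 1 − 0.2700 = 0.7300
  ~β = 1 − 0.9500 = 0.0500
  ~α & ~β = a·b on (0.7300, 0.0500) = 0.0365
  α & (~α & ~β) = a·b on (0.2700, 0.0365) = 0.0099
  → value = 0.0099
|0.0500 − 0.0099| = 0.040

0.040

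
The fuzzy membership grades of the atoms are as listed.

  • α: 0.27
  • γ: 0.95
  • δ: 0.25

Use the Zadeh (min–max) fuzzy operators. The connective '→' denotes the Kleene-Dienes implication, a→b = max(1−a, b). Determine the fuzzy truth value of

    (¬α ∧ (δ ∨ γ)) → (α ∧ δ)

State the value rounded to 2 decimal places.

¬α = 1 − 0.27 = 0.73
δ ∨ γ = max(a, b) on (0.25, 0.95) = 0.95
¬α ∧ (δ ∨ γ) = min(a, b) on (0.73, 0.95) = 0.73
α ∧ δ = min(a, b) on (0.27, 0.25) = 0.25
(¬α ∧ (δ ∨ γ)) → (α ∧ δ)  [Kleene-Dienes: max(1−a, b)] with a=0.73, b=0.25 → 0.27

0.27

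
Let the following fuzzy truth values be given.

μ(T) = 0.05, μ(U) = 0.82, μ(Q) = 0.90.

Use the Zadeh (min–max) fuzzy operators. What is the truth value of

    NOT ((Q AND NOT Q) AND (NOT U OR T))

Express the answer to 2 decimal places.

NOT Q = 1 − 0.90 = 0.10
Q AND NOT Q = min(a, b) on (0.90, 0.10) = 0.10
NOT U = 1 − 0.82 = 0.18
NOT U OR T = max(a, b) on (0.18, 0.05) = 0.18
(Q AND NOT Q) AND (NOT U OR T) = min(a, b) on (0.10, 0.18) = 0.10
NOT ((Q AND NOT Q) AND (NOT U OR T)) = 1 − 0.10 = 0.90

0.90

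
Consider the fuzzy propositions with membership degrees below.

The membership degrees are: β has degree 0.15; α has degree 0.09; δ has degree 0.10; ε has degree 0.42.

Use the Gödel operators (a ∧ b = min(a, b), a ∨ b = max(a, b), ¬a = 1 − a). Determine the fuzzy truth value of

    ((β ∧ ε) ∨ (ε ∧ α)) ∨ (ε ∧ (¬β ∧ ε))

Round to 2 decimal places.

β ∧ ε = min(a, b) on (0.15, 0.42) = 0.15
ε ∧ α = min(a, b) on (0.42, 0.09) = 0.09
(β ∧ ε) ∨ (ε ∧ α) = max(a, b) on (0.15, 0.09) = 0.15
¬β = 1 − 0.15 = 0.85
¬β ∧ ε = min(a, b) on (0.85, 0.42) = 0.42
ε ∧ (¬β ∧ ε) = min(a, b) on (0.42, 0.42) = 0.42
((β ∧ ε) ∨ (ε ∧ α)) ∨ (ε ∧ (¬β ∧ ε)) = max(a, b) on (0.15, 0.42) = 0.42

0.42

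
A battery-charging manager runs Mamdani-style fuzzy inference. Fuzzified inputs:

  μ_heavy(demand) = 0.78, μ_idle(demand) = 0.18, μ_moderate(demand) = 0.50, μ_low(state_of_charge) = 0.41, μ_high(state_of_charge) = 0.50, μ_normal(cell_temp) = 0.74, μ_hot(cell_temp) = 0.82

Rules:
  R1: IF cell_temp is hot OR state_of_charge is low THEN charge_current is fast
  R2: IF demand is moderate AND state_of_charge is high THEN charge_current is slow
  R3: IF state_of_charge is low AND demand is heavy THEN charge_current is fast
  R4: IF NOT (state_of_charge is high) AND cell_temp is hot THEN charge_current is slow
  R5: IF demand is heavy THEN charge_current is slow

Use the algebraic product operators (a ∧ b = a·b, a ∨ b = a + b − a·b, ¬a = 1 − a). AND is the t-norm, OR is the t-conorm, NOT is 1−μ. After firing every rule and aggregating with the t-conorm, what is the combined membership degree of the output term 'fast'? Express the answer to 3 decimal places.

0.928

R1: hot=0.82, low=0.41; OR[a + b − a·b] → w = 0.8938
R2: moderate=0.50, high=0.50; AND[a·b] → w = 0.2500
R3: low=0.41, heavy=0.78; AND[a·b] → w = 0.3198
R4: ¬high=1−0.50=0.50, hot=0.82; AND[a·b] → w = 0.4100
R5: heavy=0.78 → w = 0.7800
Rules with consequent 'fast': {R1, R3} → strengths 0.8938, 0.3198
Aggregate via t-conorm [a + b − a·b]: 0.9278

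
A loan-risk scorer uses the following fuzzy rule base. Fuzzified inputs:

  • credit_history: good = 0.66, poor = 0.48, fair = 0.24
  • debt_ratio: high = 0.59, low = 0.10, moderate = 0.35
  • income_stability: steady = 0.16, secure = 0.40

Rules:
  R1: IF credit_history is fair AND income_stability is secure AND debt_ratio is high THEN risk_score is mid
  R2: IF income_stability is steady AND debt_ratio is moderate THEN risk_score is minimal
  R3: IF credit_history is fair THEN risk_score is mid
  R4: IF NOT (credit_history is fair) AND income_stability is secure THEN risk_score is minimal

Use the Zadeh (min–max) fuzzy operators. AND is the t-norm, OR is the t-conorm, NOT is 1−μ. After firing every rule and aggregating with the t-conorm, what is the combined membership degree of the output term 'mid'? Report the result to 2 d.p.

R1: fair=0.24, secure=0.40, high=0.59; AND[min(a, b)] → w = 0.24
R2: steady=0.16, moderate=0.35; AND[min(a, b)] → w = 0.16
R3: fair=0.24 → w = 0.24
R4: ¬fair=1−0.24=0.76, secure=0.40; AND[min(a, b)] → w = 0.40
Rules with consequent 'mid': {R1, R3} → strengths 0.24, 0.24
Aggregate via t-conorm [max(a, b)]: 0.24

0.24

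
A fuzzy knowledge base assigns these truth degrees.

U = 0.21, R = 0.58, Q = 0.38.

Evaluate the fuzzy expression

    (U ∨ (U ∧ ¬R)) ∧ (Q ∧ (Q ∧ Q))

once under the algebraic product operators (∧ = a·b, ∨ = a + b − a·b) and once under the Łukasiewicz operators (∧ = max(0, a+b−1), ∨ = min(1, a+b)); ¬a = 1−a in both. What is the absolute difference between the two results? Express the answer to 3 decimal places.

Under algebraic product:
  ¬R = 1 − 0.5800 = 0.4200
  U ∧ ¬R = a·b on (0.2100, 0.4200) = 0.0882
  U ∨ (U ∧ ¬R) = a + b − a·b on (0.2100, 0.0882) = 0.2797
  Q ∧ Q = a·b on (0.3800, 0.3800) = 0.1444
  Q ∧ (Q ∧ Q) = a·b on (0.3800, 0.1444) = 0.0549
  (U ∨ (U ∧ ¬R)) ∧ (Q ∧ (Q ∧ Q)) = a·b on (0.2797, 0.0549) = 0.0153
  → value = 0.0153
Under Łukasiewicz:
  ¬R = 1 − 0.58 = 0.42
  U ∧ ¬R = max(0, a+b−1) on (0.21, 0.42) = 0.00
  U ∨ (U ∧ ¬R) = min(1, a+b) on (0.21, 0.00) = 0.21
  Q ∧ Q = max(0, a+b−1) on (0.38, 0.38) = 0.00
  Q ∧ (Q ∧ Q) = max(0, a+b−1) on (0.38, 0.00) = 0.00
  (U ∨ (U ∧ ¬R)) ∧ (Q ∧ (Q ∧ Q)) = max(0, a+b−1) on (0.21, 0.00) = 0.00
  → value = 0.0000
|0.0153 − 0.0000| = 0.015

0.015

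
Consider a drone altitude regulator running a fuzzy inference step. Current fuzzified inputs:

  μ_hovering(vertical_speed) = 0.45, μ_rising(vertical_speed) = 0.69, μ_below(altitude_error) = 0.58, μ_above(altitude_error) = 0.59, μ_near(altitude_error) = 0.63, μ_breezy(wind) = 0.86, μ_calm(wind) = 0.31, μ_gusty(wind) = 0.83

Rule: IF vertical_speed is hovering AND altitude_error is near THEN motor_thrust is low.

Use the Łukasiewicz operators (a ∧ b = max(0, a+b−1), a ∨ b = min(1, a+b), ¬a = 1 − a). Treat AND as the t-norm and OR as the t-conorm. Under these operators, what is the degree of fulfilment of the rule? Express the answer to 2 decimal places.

0.08

firing strength: hovering=0.45, near=0.63; AND[max(0, a+b−1)] → w = 0.08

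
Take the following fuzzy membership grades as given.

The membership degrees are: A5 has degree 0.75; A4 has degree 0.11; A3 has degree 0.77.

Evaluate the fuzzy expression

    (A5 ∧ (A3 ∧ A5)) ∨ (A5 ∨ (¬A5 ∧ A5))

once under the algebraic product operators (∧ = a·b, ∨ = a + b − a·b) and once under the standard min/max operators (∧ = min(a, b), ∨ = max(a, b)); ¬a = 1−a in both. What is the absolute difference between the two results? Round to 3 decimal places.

0.135

Under algebraic product:
  A3 ∧ A5 = a·b on (0.7700, 0.7500) = 0.5775
  A5 ∧ (A3 ∧ A5) = a·b on (0.7500, 0.5775) = 0.4331
  ¬A5 = 1 − 0.7500 = 0.2500
  ¬A5 ∧ A5 = a·b on (0.2500, 0.7500) = 0.1875
  A5 ∨ (¬A5 ∧ A5) = a + b − a·b on (0.7500, 0.1875) = 0.7969
  (A5 ∧ (A3 ∧ A5)) ∨ (A5 ∨ (¬A5 ∧ A5)) = a + b − a·b on (0.4331, 0.7969) = 0.8849
  → value = 0.8849
Under standard min/max:
  A3 ∧ A5 = min(a, b) on (0.77, 0.75) = 0.75
  A5 ∧ (A3 ∧ A5) = min(a, b) on (0.75, 0.75) = 0.75
  ¬A5 = 1 − 0.75 = 0.25
  ¬A5 ∧ A5 = min(a, b) on (0.25, 0.75) = 0.25
  A5 ∨ (¬A5 ∧ A5) = max(a, b) on (0.75, 0.25) = 0.75
  (A5 ∧ (A3 ∧ A5)) ∨ (A5 ∨ (¬A5 ∧ A5)) = max(a, b) on (0.75, 0.75) = 0.75
  → value = 0.7500
|0.8849 − 0.7500| = 0.135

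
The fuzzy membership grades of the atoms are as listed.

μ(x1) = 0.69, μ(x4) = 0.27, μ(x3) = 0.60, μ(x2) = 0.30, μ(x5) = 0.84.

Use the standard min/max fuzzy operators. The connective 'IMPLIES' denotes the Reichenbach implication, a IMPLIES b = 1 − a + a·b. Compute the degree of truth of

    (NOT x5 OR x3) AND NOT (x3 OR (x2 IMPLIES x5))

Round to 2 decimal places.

NOT x5 = 1 − 0.84 = 0.16
NOT x5 OR x3 = max(a, b) on (0.16, 0.60) = 0.60
x2 IMPLIES x5  [Reichenbach: 1 − a + a·b] with a=0.30, b=0.84 → 0.95
x3 OR (x2 IMPLIES x5) = max(a, b) on (0.60, 0.95) = 0.95
NOT (x3 OR (x2 IMPLIES x5)) = 1 − 0.95 = 0.05
(NOT x5 OR x3) AND NOT (x3 OR (x2 IMPLIES x5)) = min(a, b) on (0.60, 0.05) = 0.05

0.05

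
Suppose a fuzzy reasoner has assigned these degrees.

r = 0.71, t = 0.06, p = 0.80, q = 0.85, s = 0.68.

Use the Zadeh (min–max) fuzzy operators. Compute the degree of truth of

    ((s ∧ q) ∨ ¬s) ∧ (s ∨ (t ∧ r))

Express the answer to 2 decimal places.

s ∧ q = min(a, b) on (0.68, 0.85) = 0.68
¬s = 1 − 0.68 = 0.32
(s ∧ q) ∨ ¬s = max(a, b) on (0.68, 0.32) = 0.68
t ∧ r = min(a, b) on (0.06, 0.71) = 0.06
s ∨ (t ∧ r) = max(a, b) on (0.68, 0.06) = 0.68
((s ∧ q) ∨ ¬s) ∧ (s ∨ (t ∧ r)) = min(a, b) on (0.68, 0.68) = 0.68

0.68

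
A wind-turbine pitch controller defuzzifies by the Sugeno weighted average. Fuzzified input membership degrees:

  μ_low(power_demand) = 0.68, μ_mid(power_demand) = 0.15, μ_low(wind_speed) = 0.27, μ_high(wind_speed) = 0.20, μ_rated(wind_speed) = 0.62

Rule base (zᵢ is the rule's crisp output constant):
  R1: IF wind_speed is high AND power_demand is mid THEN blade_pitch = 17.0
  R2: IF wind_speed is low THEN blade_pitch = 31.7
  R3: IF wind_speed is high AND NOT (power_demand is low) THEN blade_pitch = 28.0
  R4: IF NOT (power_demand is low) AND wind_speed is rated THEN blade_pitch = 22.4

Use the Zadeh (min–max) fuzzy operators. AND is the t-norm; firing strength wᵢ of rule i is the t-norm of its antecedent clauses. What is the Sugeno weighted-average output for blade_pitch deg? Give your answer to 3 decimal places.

25.401

R1 (z=17.0): high=0.20, mid=0.15; AND[min(a, b)] → w = 0.15
R2 (z=31.7): low=0.27 → w = 0.27
R3 (z=28.0): high=0.20, ¬low=1−0.68=0.32; AND[min(a, b)] → w = 0.20
R4 (z=22.4): ¬low=1−0.68=0.32, rated=0.62; AND[min(a, b)] → w = 0.32
Weighted average = (0.15·17.0 + 0.27·31.7 + 0.20·28.0 + 0.32·22.4) / (0.15 + 0.27 + 0.20 + 0.32)
  = 23.8770 / 0.9400 = 25.401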